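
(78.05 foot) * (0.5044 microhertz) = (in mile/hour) 2.684e-05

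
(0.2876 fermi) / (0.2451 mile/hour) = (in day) 3.038e-20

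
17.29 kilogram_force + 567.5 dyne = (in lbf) 38.12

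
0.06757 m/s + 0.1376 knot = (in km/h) 0.4981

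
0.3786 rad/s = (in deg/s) 21.69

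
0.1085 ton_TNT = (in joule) 4.54e+08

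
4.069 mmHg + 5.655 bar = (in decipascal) 5.66e+06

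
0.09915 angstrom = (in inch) 3.904e-10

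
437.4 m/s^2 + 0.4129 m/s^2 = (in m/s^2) 437.8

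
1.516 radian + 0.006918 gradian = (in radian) 1.516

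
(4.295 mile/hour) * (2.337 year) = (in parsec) 4.586e-09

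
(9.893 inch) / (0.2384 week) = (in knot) 3.388e-06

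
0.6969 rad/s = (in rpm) 6.655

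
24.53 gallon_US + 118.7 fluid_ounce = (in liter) 96.37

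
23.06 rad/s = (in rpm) 220.2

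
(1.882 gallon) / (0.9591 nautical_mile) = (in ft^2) 4.317e-05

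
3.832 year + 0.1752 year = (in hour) 3.51e+04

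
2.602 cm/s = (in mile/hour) 0.05821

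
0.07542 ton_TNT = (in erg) 3.156e+15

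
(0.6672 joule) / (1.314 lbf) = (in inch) 4.494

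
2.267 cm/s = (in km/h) 0.08161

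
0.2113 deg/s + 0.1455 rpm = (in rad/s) 0.01892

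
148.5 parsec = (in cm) 4.582e+20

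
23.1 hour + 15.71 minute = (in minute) 1402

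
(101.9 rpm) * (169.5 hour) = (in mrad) 6.511e+09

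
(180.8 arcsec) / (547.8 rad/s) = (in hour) 4.445e-10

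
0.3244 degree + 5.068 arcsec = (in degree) 0.3258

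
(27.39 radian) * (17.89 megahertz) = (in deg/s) 2.808e+10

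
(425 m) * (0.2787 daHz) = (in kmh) 4264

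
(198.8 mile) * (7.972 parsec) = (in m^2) 7.87e+22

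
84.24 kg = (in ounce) 2971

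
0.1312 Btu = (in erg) 1.384e+09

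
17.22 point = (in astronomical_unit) 4.061e-14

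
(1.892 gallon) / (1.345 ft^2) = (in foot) 0.188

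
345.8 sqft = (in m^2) 32.13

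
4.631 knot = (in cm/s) 238.2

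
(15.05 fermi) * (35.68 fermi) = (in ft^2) 5.78e-27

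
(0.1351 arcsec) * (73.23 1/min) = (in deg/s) 4.58e-05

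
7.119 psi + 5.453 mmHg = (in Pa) 4.981e+04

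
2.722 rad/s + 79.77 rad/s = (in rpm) 787.7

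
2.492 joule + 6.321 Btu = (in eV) 4.164e+22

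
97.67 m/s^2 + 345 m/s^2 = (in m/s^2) 442.7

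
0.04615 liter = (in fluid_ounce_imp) 1.624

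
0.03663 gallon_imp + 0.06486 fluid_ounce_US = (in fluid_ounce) 5.696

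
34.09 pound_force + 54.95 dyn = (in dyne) 1.516e+07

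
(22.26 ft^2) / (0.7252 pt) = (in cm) 8.083e+05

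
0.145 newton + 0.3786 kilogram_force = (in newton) 3.858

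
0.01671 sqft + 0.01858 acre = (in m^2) 75.19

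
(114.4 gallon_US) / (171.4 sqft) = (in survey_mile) 1.69e-05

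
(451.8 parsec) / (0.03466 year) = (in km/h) 4.592e+13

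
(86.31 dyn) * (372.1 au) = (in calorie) 1.148e+10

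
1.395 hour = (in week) 0.008304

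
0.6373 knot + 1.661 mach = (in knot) 1100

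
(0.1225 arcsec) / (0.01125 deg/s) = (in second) 0.003025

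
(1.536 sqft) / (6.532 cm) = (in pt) 6193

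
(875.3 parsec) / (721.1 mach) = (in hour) 3.056e+10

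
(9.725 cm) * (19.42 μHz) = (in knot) 3.671e-06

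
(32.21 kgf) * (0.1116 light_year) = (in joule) 3.335e+17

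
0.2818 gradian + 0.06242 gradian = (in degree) 0.3098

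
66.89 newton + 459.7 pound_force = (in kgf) 215.3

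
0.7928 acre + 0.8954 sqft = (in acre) 0.7928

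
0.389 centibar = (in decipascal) 3890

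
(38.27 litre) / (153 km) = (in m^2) 2.501e-07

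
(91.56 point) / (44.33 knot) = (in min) 2.361e-05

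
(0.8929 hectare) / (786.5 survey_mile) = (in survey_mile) 4.383e-06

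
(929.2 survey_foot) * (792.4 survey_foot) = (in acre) 16.9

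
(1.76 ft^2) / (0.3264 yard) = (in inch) 21.57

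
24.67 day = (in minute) 3.552e+04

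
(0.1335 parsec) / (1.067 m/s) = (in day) 4.468e+10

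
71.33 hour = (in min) 4280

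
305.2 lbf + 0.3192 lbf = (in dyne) 1.359e+08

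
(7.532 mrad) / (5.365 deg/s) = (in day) 9.31e-07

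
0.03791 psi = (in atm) 0.00258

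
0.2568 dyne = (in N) 2.568e-06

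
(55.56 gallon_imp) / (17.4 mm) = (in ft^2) 156.3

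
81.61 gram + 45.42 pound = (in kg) 20.68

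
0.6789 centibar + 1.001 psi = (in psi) 1.099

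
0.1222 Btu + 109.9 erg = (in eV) 8.047e+20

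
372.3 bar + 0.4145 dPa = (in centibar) 3.723e+04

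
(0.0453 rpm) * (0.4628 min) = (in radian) 0.1317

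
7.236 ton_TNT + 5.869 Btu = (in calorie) 7.236e+09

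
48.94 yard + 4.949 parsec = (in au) 1.021e+06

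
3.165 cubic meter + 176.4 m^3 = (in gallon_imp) 3.95e+04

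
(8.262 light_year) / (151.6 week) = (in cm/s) 8.525e+10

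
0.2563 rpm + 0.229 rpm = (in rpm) 0.4853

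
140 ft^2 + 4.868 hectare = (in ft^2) 5.241e+05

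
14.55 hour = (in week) 0.08661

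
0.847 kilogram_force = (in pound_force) 1.867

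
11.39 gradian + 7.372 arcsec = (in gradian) 11.39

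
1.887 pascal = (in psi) 0.0002737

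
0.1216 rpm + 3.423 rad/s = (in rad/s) 3.436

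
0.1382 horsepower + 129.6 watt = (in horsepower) 0.312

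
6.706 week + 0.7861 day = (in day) 47.73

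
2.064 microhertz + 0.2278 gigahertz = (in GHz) 0.2278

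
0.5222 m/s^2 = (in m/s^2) 0.5222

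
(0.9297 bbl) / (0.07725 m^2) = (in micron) 1.913e+06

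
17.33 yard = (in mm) 1.585e+04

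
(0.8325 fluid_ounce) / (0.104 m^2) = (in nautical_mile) 1.278e-07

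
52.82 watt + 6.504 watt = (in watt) 59.32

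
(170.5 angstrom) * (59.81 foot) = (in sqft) 3.346e-06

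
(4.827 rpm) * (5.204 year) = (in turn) 1.32e+07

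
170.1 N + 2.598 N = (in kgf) 17.61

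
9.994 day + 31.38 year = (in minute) 1.651e+07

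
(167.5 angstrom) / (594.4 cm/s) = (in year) 8.936e-17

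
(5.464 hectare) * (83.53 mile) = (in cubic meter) 7.345e+09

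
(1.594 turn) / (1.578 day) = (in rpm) 0.0007015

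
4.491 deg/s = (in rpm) 0.7485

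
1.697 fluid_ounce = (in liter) 0.05019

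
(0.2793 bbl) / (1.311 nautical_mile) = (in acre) 4.519e-09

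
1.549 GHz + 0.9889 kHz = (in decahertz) 1.549e+08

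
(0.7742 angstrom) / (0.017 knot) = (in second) 8.852e-09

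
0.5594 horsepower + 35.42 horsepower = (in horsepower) 35.98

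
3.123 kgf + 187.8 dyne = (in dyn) 3.063e+06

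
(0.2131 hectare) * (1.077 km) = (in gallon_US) 6.063e+08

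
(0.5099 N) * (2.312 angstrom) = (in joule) 1.179e-10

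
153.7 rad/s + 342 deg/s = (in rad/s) 159.7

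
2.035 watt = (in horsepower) 0.002729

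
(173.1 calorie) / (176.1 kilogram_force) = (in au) 2.803e-12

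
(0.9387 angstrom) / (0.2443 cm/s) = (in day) 4.447e-13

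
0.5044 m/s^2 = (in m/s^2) 0.5044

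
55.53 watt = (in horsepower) 0.07447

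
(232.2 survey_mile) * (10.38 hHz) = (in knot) 7.54e+08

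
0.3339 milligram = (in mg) 0.3339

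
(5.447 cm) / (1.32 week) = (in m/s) 6.823e-08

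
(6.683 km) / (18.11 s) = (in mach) 1.084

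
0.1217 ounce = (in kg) 0.00345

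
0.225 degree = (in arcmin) 13.5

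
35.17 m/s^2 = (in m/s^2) 35.17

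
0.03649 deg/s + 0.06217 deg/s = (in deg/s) 0.09866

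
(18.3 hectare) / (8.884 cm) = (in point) 5.839e+09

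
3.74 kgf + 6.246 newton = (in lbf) 9.649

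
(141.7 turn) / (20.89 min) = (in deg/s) 40.7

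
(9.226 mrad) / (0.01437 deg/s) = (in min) 0.6131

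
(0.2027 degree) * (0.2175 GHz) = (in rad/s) 7.695e+05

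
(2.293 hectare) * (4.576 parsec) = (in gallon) 8.553e+23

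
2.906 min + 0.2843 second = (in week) 0.0002888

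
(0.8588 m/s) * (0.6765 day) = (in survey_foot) 1.647e+05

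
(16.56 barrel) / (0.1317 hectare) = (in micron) 1999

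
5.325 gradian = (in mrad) 83.64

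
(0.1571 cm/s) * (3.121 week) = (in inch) 1.167e+05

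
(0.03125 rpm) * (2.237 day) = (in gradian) 4.027e+04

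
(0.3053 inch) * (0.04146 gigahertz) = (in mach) 944.2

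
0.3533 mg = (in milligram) 0.3533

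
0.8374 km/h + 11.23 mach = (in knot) 7433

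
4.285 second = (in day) 4.959e-05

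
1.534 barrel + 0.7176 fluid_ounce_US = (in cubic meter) 0.2439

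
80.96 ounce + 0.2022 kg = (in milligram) 2.497e+06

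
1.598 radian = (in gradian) 101.7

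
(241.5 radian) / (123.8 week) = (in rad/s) 3.225e-06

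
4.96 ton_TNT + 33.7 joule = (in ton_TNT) 4.96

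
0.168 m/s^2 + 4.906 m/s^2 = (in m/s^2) 5.074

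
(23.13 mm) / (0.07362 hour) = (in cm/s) 0.008727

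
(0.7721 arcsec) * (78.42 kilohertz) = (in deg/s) 16.82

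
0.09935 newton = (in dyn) 9935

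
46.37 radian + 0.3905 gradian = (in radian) 46.38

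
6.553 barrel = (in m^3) 1.042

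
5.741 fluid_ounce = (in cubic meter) 0.0001698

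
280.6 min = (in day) 0.1949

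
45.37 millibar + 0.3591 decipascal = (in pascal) 4537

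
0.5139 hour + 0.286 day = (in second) 2.656e+04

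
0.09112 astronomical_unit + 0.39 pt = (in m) 1.363e+10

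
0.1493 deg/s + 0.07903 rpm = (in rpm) 0.1039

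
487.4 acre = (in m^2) 1.972e+06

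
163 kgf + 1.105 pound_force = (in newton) 1603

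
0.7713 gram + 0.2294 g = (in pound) 0.002206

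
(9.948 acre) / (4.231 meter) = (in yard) 1.041e+04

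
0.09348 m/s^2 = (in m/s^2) 0.09348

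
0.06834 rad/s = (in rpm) 0.6526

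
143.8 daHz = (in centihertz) 1.438e+05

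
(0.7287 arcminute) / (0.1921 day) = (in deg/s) 7.317e-07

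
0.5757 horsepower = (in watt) 429.3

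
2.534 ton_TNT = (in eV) 6.617e+28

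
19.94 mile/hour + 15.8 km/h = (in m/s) 13.3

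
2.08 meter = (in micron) 2.08e+06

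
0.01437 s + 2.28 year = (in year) 2.28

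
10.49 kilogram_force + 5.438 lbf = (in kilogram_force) 12.96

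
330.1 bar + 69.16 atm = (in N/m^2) 4.002e+07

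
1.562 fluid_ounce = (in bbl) 0.0002906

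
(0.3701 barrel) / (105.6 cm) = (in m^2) 0.05572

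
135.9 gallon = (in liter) 514.4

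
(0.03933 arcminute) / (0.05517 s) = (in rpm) 0.00198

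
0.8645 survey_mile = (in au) 9.3e-09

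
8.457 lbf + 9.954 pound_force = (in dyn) 8.19e+06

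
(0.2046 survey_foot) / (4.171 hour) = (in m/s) 4.153e-06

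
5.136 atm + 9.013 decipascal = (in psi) 75.48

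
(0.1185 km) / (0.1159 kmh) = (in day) 0.0426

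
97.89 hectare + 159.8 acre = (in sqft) 1.75e+07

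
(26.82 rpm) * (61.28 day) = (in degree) 8.52e+08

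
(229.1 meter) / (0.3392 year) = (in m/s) 2.142e-05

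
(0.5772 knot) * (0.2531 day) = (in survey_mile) 4.035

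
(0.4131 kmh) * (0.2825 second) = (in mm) 32.42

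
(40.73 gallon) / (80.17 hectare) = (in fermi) 1.923e+08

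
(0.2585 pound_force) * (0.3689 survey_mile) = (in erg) 6.827e+09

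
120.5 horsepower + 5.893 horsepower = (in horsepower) 126.4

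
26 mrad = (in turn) 0.004138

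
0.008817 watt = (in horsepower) 1.182e-05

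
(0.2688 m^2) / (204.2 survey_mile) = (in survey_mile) 5.082e-10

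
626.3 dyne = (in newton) 0.006263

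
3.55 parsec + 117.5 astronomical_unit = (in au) 7.324e+05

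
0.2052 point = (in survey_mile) 4.498e-08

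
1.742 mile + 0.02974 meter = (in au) 1.874e-08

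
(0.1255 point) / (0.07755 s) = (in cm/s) 0.05709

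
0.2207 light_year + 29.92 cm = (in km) 2.088e+12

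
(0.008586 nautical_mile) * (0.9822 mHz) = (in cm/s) 1.562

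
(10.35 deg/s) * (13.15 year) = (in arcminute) 2.575e+11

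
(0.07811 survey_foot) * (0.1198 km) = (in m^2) 2.852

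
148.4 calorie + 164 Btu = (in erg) 1.737e+12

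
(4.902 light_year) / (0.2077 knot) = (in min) 7.234e+15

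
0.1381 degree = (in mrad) 2.41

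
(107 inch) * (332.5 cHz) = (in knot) 17.57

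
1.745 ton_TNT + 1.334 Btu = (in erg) 7.301e+16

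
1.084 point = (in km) 3.824e-07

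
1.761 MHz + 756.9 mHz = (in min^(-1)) 1.057e+08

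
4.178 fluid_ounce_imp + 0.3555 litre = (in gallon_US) 0.1253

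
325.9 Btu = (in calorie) 8.218e+04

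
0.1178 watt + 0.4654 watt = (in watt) 0.5832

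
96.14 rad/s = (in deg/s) 5508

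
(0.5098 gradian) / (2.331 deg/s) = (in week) 3.255e-07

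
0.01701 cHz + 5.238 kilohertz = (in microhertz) 5.238e+09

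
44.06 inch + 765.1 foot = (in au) 1.566e-09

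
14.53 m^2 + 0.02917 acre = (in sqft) 1427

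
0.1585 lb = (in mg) 7.189e+04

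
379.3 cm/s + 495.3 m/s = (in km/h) 1797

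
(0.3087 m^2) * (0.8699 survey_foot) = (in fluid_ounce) 2768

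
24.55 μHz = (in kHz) 2.455e-08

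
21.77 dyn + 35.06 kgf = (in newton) 343.8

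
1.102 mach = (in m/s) 375.2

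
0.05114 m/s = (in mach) 0.0001502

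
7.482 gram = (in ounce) 0.2639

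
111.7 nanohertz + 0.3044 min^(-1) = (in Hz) 0.005073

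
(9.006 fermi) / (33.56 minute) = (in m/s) 4.473e-18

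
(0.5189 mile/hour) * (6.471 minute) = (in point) 2.553e+05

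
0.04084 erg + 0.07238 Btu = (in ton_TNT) 1.825e-08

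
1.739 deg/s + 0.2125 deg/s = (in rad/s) 0.03406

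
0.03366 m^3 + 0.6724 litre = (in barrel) 0.2159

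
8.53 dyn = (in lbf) 1.918e-05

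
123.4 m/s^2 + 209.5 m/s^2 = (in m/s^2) 332.9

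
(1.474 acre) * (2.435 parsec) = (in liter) 4.482e+23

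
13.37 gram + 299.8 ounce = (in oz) 300.3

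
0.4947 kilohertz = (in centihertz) 4.947e+04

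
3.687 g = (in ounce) 0.1301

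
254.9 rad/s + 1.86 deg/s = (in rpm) 2434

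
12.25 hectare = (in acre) 30.27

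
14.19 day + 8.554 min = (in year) 0.03889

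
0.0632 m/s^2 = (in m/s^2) 0.0632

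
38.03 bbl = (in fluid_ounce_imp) 2.128e+05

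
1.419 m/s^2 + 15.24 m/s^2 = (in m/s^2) 16.66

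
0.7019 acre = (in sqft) 3.057e+04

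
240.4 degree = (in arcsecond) 8.654e+05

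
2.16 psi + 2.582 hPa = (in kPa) 15.15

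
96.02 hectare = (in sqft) 1.034e+07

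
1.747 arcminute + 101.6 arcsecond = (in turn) 0.0001593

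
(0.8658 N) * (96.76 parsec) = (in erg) 2.585e+25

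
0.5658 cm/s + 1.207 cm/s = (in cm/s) 1.773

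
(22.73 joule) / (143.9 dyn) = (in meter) 1.58e+04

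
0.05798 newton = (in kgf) 0.005912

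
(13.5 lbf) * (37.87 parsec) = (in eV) 4.38e+38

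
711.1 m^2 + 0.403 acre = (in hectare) 0.2342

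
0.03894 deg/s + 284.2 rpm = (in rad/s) 29.76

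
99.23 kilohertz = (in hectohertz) 992.3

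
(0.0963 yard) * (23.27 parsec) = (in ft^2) 6.806e+17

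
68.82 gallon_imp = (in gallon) 82.65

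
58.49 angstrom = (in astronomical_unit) 3.91e-20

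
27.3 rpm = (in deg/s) 163.8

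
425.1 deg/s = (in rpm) 70.85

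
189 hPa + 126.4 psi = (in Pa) 8.904e+05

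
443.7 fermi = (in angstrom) 0.004437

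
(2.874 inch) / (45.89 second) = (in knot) 0.003092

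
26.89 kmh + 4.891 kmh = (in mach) 0.02593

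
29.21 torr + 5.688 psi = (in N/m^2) 4.311e+04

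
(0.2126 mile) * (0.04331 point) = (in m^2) 0.005228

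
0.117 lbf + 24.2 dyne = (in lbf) 0.1171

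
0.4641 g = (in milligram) 464.1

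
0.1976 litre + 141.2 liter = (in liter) 141.4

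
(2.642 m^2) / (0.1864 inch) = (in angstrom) 5.58e+12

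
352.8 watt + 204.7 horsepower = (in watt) 1.53e+05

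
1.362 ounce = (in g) 38.61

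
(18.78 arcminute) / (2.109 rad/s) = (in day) 2.998e-08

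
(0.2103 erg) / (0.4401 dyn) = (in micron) 4778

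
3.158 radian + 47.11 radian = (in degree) 2880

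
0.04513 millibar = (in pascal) 4.513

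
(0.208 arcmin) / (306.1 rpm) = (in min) 3.146e-08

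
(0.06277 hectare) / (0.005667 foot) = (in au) 2.429e-06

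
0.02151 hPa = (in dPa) 21.51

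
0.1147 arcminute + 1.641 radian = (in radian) 1.641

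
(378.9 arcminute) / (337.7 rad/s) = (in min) 5.44e-06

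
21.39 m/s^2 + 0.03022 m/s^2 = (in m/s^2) 21.42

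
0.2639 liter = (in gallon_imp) 0.05805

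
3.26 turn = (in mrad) 2.048e+04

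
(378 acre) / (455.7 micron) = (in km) 3.357e+06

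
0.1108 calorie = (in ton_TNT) 1.108e-10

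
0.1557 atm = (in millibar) 157.8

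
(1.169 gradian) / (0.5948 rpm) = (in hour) 8.189e-05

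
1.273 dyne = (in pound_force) 2.862e-06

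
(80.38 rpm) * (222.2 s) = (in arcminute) 6.43e+06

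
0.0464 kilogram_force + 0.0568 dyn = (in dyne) 4.55e+04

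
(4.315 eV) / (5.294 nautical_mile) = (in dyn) 7.051e-18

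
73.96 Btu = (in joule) 7.803e+04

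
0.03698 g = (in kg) 3.698e-05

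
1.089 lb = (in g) 494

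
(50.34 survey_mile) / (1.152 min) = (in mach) 3.442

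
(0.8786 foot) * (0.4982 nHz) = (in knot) 2.593e-10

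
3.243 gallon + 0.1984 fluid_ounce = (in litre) 12.28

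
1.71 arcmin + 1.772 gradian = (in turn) 0.004509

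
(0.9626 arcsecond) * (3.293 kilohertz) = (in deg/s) 0.8805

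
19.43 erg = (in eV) 1.213e+13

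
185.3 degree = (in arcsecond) 6.671e+05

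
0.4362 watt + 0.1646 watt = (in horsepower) 0.0008057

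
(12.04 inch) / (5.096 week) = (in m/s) 9.922e-08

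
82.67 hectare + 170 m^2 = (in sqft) 8.9e+06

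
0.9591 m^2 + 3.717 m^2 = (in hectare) 0.0004676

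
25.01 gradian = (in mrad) 392.9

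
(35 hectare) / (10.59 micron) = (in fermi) 3.305e+25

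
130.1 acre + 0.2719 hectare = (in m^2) 5.292e+05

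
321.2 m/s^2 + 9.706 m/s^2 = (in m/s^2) 330.9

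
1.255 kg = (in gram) 1255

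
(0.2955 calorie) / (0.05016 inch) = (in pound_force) 218.2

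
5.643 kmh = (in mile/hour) 3.506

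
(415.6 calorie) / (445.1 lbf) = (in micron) 8.783e+05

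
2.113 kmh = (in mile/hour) 1.313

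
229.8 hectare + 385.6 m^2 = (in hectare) 229.8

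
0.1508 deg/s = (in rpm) 0.02513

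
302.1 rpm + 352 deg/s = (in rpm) 360.8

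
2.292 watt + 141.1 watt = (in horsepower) 0.1923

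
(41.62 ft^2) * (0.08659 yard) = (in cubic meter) 0.3062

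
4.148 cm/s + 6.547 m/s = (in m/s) 6.588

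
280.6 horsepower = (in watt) 2.092e+05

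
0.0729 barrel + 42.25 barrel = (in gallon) 1778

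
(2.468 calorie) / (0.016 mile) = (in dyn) 4.01e+04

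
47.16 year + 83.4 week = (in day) 1.78e+04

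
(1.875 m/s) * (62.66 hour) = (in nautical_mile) 228.4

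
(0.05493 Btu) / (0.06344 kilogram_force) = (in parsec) 3.019e-15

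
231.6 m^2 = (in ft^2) 2493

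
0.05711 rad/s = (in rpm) 0.5454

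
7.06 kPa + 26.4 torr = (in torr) 79.35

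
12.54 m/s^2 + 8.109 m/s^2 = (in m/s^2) 20.65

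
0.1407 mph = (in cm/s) 6.29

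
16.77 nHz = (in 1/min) 1.006e-06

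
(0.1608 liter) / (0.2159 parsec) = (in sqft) 2.598e-19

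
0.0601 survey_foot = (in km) 1.832e-05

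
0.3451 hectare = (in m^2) 3451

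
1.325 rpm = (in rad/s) 0.1388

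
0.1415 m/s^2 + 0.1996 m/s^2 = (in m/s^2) 0.3411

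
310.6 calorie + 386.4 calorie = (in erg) 2.916e+10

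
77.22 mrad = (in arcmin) 265.5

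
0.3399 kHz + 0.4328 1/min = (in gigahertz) 3.399e-07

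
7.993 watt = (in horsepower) 0.01072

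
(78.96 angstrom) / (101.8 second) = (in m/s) 7.756e-11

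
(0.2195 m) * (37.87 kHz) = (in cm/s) 8.312e+05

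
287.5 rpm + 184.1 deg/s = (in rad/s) 33.32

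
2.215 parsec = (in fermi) 6.835e+31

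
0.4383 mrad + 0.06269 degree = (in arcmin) 5.268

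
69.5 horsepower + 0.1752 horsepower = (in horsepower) 69.68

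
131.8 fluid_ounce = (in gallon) 1.03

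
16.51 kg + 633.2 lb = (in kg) 303.7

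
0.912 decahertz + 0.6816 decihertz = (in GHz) 9.188e-09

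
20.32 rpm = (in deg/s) 121.9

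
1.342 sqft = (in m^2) 0.1247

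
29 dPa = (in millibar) 0.029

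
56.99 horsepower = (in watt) 4.25e+04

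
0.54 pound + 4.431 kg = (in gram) 4676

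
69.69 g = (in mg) 6.969e+04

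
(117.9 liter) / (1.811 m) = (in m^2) 0.0651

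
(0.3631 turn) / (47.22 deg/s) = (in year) 8.778e-08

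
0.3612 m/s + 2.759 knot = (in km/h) 6.41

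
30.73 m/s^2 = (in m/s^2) 30.73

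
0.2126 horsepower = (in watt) 158.5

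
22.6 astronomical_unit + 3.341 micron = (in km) 3.381e+09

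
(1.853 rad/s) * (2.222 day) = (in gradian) 2.265e+07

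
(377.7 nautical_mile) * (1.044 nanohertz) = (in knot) 0.00142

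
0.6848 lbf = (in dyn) 3.046e+05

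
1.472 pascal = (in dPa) 14.72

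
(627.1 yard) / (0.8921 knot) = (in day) 0.01446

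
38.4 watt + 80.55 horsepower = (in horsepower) 80.6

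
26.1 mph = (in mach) 0.03427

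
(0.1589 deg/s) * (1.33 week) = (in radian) 2231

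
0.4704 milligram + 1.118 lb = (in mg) 5.071e+05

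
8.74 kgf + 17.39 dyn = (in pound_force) 19.27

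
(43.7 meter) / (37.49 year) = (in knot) 7.185e-08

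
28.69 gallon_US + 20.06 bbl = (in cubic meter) 3.298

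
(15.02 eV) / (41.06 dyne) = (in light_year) 6.195e-31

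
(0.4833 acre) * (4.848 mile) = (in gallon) 4.031e+09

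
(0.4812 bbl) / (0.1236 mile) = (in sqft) 0.00414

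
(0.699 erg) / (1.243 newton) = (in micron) 0.05623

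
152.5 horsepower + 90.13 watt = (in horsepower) 152.6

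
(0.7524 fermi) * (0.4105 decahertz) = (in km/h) 1.112e-14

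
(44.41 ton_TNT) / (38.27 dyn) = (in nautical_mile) 2.622e+11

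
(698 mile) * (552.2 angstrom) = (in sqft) 0.6677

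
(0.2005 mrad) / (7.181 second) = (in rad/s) 2.792e-05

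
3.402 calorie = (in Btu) 0.01349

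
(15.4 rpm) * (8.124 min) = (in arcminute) 2.702e+06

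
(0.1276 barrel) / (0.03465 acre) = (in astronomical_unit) 9.671e-16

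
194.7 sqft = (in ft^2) 194.7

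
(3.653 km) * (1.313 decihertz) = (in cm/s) 4.796e+04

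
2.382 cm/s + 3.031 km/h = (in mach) 0.002543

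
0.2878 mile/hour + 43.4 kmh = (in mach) 0.03578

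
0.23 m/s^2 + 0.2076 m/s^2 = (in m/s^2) 0.4376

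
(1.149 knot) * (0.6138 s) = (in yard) 0.3968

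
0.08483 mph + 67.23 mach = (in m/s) 2.289e+04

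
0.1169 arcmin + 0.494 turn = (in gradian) 197.6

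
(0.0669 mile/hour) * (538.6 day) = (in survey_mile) 864.8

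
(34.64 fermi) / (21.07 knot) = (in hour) 8.877e-19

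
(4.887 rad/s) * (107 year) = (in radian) 1.649e+10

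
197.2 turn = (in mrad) 1.239e+06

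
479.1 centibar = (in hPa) 4791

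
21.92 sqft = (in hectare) 0.0002036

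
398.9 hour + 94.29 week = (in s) 5.846e+07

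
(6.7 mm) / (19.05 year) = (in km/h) 4.015e-11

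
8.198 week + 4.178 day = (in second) 5.319e+06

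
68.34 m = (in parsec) 2.215e-15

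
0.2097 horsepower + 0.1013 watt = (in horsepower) 0.2098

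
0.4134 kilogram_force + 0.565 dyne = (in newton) 4.054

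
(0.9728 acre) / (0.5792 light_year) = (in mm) 7.184e-10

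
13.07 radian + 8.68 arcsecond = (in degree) 748.9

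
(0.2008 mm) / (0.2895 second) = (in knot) 0.001348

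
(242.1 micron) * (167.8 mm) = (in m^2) 4.062e-05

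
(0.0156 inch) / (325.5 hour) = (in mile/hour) 7.564e-10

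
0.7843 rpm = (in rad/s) 0.08213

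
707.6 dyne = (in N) 0.007076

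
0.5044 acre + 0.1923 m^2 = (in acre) 0.5044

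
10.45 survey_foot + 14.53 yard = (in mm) 1.647e+04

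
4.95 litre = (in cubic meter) 0.00495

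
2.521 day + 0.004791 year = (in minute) 6148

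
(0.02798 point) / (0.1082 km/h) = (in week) 5.43e-10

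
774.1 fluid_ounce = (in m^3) 0.02289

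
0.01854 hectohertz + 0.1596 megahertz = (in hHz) 1596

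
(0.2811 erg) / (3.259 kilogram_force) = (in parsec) 2.85e-26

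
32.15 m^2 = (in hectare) 0.003215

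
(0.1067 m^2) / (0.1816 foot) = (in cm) 192.8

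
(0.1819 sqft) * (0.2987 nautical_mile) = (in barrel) 58.8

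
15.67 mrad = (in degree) 0.8978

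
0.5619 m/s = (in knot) 1.092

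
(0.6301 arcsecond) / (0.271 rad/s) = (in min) 1.879e-07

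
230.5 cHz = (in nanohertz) 2.305e+09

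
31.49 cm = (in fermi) 3.149e+14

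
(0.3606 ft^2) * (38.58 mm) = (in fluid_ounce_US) 43.7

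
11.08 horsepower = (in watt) 8262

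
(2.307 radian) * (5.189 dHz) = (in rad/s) 1.197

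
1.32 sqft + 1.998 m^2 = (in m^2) 2.121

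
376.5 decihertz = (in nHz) 3.765e+10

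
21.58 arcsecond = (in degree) 0.005994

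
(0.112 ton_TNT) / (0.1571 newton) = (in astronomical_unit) 0.01994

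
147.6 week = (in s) 8.927e+07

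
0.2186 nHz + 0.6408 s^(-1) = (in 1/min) 38.45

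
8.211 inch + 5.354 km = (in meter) 5354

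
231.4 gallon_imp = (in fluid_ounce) 3.557e+04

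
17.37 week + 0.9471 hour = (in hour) 2919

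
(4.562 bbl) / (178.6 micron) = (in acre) 1.004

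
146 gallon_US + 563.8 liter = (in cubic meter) 1.116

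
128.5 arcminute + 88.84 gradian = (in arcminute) 4926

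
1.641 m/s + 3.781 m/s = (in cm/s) 542.2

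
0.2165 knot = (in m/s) 0.1114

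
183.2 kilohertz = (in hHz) 1832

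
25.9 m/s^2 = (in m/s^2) 25.9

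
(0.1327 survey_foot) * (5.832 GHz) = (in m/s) 2.359e+08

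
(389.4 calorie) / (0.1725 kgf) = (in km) 0.9631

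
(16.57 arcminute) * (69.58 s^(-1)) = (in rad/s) 0.3354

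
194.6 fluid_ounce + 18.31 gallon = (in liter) 75.07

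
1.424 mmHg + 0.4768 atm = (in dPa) 4.85e+05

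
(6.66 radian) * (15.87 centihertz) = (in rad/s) 1.057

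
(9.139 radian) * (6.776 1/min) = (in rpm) 9.856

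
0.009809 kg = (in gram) 9.809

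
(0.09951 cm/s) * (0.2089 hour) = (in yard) 0.8184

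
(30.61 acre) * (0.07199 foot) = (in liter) 2.718e+06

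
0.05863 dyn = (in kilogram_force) 5.979e-08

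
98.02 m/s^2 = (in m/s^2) 98.02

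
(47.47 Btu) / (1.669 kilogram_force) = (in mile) 1.901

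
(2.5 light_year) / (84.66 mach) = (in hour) 2.279e+08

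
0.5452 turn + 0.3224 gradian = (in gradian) 218.4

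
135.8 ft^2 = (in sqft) 135.8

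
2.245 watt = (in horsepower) 0.003011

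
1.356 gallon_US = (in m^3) 0.005133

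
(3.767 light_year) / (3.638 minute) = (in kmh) 5.878e+14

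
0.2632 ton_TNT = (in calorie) 2.632e+08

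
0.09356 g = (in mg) 93.56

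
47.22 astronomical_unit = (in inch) 2.781e+14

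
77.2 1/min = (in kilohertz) 0.001287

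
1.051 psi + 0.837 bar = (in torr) 682.2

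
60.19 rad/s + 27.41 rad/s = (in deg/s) 5019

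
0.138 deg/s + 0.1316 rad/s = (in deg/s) 7.678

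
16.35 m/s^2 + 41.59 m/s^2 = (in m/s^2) 57.94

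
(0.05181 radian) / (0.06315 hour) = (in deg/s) 0.01306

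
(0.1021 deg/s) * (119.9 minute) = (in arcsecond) 2.644e+06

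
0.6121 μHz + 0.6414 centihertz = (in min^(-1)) 0.3849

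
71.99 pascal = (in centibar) 0.07199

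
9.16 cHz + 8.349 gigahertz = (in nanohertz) 8.349e+18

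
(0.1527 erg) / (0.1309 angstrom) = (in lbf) 262.2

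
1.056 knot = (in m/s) 0.5433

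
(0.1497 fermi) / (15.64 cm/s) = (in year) 3.035e-23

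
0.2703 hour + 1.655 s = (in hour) 0.2708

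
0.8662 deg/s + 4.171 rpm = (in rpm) 4.315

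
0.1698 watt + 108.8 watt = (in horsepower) 0.1461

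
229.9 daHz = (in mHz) 2.299e+06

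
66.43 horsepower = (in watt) 4.954e+04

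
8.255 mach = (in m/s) 2811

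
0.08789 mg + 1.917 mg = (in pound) 4.42e-06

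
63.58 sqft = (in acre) 0.00146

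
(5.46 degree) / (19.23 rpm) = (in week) 7.824e-08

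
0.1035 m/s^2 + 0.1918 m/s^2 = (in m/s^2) 0.2953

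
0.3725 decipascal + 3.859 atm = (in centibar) 391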